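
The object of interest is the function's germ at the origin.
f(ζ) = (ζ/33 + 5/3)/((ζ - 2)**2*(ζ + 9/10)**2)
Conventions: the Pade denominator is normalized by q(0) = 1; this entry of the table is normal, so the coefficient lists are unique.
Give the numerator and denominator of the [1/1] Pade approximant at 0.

The Pade approximant has numerator coefficients [125/243, 18610775/57351888]; denominator coefficients [1, 13123/7152].

Taylor coefficients needed (expand at 0): a_0 = 125/243, a_1 = -14900/24057, a_2 = 29825/26244.
Write the denominator as Q(ζ) = 1 + q1*ζ. Requiring Q*f - P = O(ζ^3) with deg P <= 1 kills the coefficients of ζ^2..ζ^2 in Q*f:
  ζ^2: a_2 + q1*a_1 = 0, i.e. 29825/26244 + (-14900/24057)*q1 = 0.
Solving this linear system: q1 = 13123/7152.
The numerator is Q*f truncated at degree 1: P0 = a_0 = 125/243; P1 = a_1 + q1*a_0 = 18610775/57351888.


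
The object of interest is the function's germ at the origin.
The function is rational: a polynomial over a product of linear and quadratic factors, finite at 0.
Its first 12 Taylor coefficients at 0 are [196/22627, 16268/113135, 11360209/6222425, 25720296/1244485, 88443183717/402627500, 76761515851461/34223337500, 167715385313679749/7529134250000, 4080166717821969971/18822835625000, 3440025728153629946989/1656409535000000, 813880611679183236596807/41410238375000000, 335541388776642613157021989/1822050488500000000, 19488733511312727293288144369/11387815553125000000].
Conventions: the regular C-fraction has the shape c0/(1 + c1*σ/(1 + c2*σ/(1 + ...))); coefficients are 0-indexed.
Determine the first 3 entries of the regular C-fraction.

Taylor coefficients (read off): a_0 = 196/22627, a_1 = 16268/113135, a_2 = 11360209/6222425.
c0 = a_0 = 196/22627. Peel one level at a time: if S = 1 + c*σ/S' with S'(0) = 1, then c is the σ-coefficient of S and S' = c*σ/(S - 1).
S_1 = c0/f = 1 + (-83/5)*σ + (2851/44)*σ^2 + ...; c1 = -83/5.
S_2 = c1*σ/(S_1 - 1) = 1 + (14255/3652)*σ + ...; c2 = 14255/3652.

The regular C-fraction coefficients are [196/22627, -83/5, 14255/3652].


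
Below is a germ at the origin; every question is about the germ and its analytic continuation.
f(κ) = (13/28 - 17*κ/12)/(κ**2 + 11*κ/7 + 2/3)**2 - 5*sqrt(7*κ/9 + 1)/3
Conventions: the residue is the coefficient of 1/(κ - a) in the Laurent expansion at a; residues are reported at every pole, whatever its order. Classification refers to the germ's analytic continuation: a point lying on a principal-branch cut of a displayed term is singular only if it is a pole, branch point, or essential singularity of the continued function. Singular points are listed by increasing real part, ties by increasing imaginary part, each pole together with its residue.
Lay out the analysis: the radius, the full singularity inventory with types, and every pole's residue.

Denominator factor (κ**2 + 11*κ/7 + 2/3)^2: discriminant -29/147, complex-conjugate roots (-11/14) + ((1/42)*sqrt(87))*i and (-11/14) - ((1/42)*sqrt(87))*i; poles of order 2, moduli (1/3)*sqrt(6) and (1/3)*sqrt(6).
Branch term (-5/3)*sqrt(1 - κ/(-9/7)): its argument vanishes at κ = -9/7, a square-root branch point, modulus 9/7.
The radius of convergence is the smallest modulus among the singular points: (1/3)*sqrt(6).
The branch term is analytic at (-11/14) - ((1/42)*sqrt(87))*i and contributes nothing to the residue; only the rational part matters.
The factor κ**2 + 11*κ/7 + 2/3 splits as (κ - a)(κ - a') with a = (-11/14) - ((1/42)*sqrt(87))*i, a' = (-11/14) + ((1/42)*sqrt(87))*i. At the order-2 pole a set g(κ) = (κ - a)^2*(rational part) = [13/28 - 17*κ/12] / (κ - a')^2.
Order-2 pole: residue = g'(a); g'((-11/14) - ((1/42)*sqrt(87))*i) = ((12985/3364)*sqrt(87))*i, so the residue is ((12985/3364)*sqrt(87))*i.
The branch term is analytic at (-11/14) + ((1/42)*sqrt(87))*i and contributes nothing to the residue; only the rational part matters.
The factor κ**2 + 11*κ/7 + 2/3 splits as (κ - a)(κ - a') with a = (-11/14) + ((1/42)*sqrt(87))*i, a' = (-11/14) - ((1/42)*sqrt(87))*i. At the order-2 pole a set g(κ) = (κ - a)^2*(rational part) = [13/28 - 17*κ/12] / (κ - a')^2.
Order-2 pole: residue = g'(a); g'((-11/14) + ((1/42)*sqrt(87))*i) = -((12985/3364)*sqrt(87))*i, so the residue is -((12985/3364)*sqrt(87))*i.
List the singular points by increasing real part (a conjugate pair: the negative imaginary part first).

Radius of convergence at 0: (1/3)*sqrt(6).
At -9/7: an algebraic (square-root) branch point.
At (-11/14) - ((1/42)*sqrt(87))*i: a pole of order 2; residue ((12985/3364)*sqrt(87))*i.
At (-11/14) + ((1/42)*sqrt(87))*i: a pole of order 2; residue -((12985/3364)*sqrt(87))*i.


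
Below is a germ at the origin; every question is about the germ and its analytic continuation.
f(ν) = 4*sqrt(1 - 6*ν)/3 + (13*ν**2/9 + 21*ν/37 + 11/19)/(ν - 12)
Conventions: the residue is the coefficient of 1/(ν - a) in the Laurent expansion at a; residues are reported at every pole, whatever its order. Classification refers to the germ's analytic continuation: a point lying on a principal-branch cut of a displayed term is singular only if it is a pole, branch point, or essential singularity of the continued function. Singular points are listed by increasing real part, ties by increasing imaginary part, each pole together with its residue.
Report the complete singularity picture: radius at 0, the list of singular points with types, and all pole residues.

Denominator factor (ν - 12): pole of order 1 at 12, modulus 12.
Branch term (4/3)*sqrt(1 - ν/(1/6)): its argument vanishes at ν = 1/6, a square-root branch point, modulus 1/6.
The radius of convergence is the smallest modulus among the singular points: 1/6.
The branch term is analytic at 12 and contributes nothing to the residue; only the rational part matters.
At the order-1 pole 12 set g(ν) = (ν - (12))*(rational part) = 13*ν**2/9 + 21*ν/37 + 11/19.
Simple pole: residue = g(a) at a = 12, which is 151419/703.
List the singular points by increasing real part (a conjugate pair: the negative imaginary part first).

Radius of convergence at 0: 1/6.
At 1/6: an algebraic (square-root) branch point.
At 12: a pole of order 1; residue 151419/703.


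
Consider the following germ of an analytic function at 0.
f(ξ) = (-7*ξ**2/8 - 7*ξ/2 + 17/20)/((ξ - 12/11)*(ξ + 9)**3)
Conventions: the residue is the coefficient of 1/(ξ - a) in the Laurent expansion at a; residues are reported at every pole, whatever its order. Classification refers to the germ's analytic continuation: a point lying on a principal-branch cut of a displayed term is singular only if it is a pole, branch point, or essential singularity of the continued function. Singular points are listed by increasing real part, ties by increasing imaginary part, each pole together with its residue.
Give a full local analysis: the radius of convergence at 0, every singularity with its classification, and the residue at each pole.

Radius of convergence at 0: 12/11.
At -9: a pole of order 3; residue 106733/27352620.
At 12/11: a pole of order 1; residue -106733/27352620.

Denominator factor (ξ + 9)^3: pole of order 3 at -9, modulus 9.
Denominator factor (ξ - 12/11): pole of order 1 at 12/11, modulus 12/11.
The radius of convergence is the smallest modulus among the singular points: 12/11.
At the order-3 pole -9 set g(ξ) = (ξ - (-9))^3*f(ξ) = (-7*ξ**2/8 - 7*ξ/2 + 17/20)/(ξ - 12/11).
Order-3 pole: residue = g''(a)/2; g''(-9) = 106733/13676310, so the residue is 106733/27352620.
At the order-1 pole 12/11 set g(ξ) = (ξ - (12/11))*f(ξ) = (-7*ξ**2/8 - 7*ξ/2 + 17/20)/(ξ + 9)**3.
Simple pole: residue = g(a) at a = 12/11, which is -106733/27352620.
List the singular points by increasing real part (a conjugate pair: the negative imaginary part first).


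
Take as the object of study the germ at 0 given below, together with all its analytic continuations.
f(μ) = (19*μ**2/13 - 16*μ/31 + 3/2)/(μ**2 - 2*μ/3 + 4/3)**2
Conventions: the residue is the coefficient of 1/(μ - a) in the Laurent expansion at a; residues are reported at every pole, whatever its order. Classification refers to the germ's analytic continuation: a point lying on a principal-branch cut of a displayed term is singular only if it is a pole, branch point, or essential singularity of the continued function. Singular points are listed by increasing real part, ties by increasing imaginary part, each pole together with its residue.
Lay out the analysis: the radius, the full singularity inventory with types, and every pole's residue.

Denominator factor (μ**2 - 2*μ/3 + 4/3)^2: discriminant -44/9, complex-conjugate roots (1/3) + ((1/3)*sqrt(11))*i and (1/3) - ((1/3)*sqrt(11))*i; poles of order 2, moduli (2/3)*sqrt(3) and (2/3)*sqrt(3).
The radius of convergence is the smallest modulus among the singular points: (2/3)*sqrt(3).
The factor μ**2 - 2*μ/3 + 4/3 splits as (μ - a)(μ - a') with a = (1/3) - ((1/3)*sqrt(11))*i, a' = (1/3) + ((1/3)*sqrt(11))*i. At the order-2 pole a set g(μ) = (μ - a)^2*f(μ) = [19*μ**2/13 - 16*μ/31 + 3/2] / (μ - a')^2.
Order-2 pole: residue = g'(a); g'((1/3) - ((1/3)*sqrt(11))*i) = ((71307/390104)*sqrt(11))*i, so the residue is ((71307/390104)*sqrt(11))*i.
The factor μ**2 - 2*μ/3 + 4/3 splits as (μ - a)(μ - a') with a = (1/3) + ((1/3)*sqrt(11))*i, a' = (1/3) - ((1/3)*sqrt(11))*i. At the order-2 pole a set g(μ) = (μ - a)^2*f(μ) = [19*μ**2/13 - 16*μ/31 + 3/2] / (μ - a')^2.
Order-2 pole: residue = g'(a); g'((1/3) + ((1/3)*sqrt(11))*i) = -((71307/390104)*sqrt(11))*i, so the residue is -((71307/390104)*sqrt(11))*i.
List the singular points by increasing real part (a conjugate pair: the negative imaginary part first).

Radius of convergence at 0: (2/3)*sqrt(3).
At (1/3) - ((1/3)*sqrt(11))*i: a pole of order 2; residue ((71307/390104)*sqrt(11))*i.
At (1/3) + ((1/3)*sqrt(11))*i: a pole of order 2; residue -((71307/390104)*sqrt(11))*i.


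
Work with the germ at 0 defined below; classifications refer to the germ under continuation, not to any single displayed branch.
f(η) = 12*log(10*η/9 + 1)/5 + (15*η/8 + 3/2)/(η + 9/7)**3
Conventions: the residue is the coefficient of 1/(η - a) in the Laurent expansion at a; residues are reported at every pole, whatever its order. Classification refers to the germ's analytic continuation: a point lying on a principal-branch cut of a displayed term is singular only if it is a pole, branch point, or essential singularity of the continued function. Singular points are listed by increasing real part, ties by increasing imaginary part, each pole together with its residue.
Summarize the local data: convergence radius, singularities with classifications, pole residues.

Radius of convergence at 0: 9/10.
At -9/7: a pole of order 3; residue 0.
At -9/10: a logarithmic branch point.

Denominator factor (η + 9/7)^3: pole of order 3 at -9/7, modulus 9/7.
Branch term (12/5)*log(1 - η/(-9/10)): its argument vanishes at η = -9/10, a logarithmic branch point, modulus 9/10.
The radius of convergence is the smallest modulus among the singular points: 9/10.
The branch term is analytic at -9/7 and contributes nothing to the residue; only the rational part matters.
At the order-3 pole -9/7 set g(η) = (η - (-9/7))^3*(rational part) = 15*η/8 + 3/2.
Order-3 pole: residue = g''(a)/2; g''(-9/7) = 0, so the residue is 0.
List the singular points by increasing real part (a conjugate pair: the negative imaginary part first).


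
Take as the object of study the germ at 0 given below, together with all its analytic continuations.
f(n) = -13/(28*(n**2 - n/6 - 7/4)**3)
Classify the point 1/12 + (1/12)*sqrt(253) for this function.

The point is a pole of order 3.

The denominator factor n**2 - n/6 - 7/4 vanishes at 1/12 + (1/12)*sqrt(253) and appears to the power 3; the numerator there equals -13/28, nonzero, and no other factor vanishes.
Hence a pole whose order is the multiplicity, 3.


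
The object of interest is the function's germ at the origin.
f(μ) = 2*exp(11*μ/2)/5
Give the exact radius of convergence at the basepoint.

The radius of convergence is infinite.

The factor exp(11*μ/2) is entire and contributes no finite singular point.
The polynomial part has no poles.
No finite singular points: the Taylor series at 0 converges everywhere.


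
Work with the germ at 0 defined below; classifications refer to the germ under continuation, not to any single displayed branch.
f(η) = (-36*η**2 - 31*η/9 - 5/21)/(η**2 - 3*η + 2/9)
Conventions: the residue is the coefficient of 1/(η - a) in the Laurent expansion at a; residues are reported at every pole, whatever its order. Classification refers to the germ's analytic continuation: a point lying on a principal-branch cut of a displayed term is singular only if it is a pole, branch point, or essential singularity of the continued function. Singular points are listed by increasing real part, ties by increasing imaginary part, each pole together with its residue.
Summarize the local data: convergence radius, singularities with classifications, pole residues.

Denominator factor (η**2 - 3*η + 2/9): discriminant 73/9, real irrational roots 3/2 + (1/6)*sqrt(73) and 3/2 - (1/6)*sqrt(73); poles of order 1, moduli 3/2 + (1/6)*sqrt(73) and 3/2 - (1/6)*sqrt(73).
The radius of convergence is the smallest modulus among the singular points: 3/2 - (1/6)*sqrt(73).
The factor η**2 - 3*η + 2/9 splits as (η - a)(η - a') with a = 3/2 - (1/6)*sqrt(73), a' = 3/2 + (1/6)*sqrt(73). At the order-1 pole a set g(η) = (η - a)*f(η) = [-36*η**2 - 31*η/9 - 5/21] / (η - a').
Simple pole: residue = g(a) at a = 3/2 - (1/6)*sqrt(73), which is -1003/18 + (6695/1022)*sqrt(73).
The factor η**2 - 3*η + 2/9 splits as (η - a)(η - a') with a = 3/2 + (1/6)*sqrt(73), a' = 3/2 - (1/6)*sqrt(73). At the order-1 pole a set g(η) = (η - a)*f(η) = [-36*η**2 - 31*η/9 - 5/21] / (η - a').
Simple pole: residue = g(a) at a = 3/2 + (1/6)*sqrt(73), which is -1003/18 - (6695/1022)*sqrt(73).
List the singular points by increasing real part (a conjugate pair: the negative imaginary part first).

Radius of convergence at 0: 3/2 - (1/6)*sqrt(73).
At 3/2 - (1/6)*sqrt(73): a pole of order 1; residue -1003/18 + (6695/1022)*sqrt(73).
At 3/2 + (1/6)*sqrt(73): a pole of order 1; residue -1003/18 - (6695/1022)*sqrt(73).


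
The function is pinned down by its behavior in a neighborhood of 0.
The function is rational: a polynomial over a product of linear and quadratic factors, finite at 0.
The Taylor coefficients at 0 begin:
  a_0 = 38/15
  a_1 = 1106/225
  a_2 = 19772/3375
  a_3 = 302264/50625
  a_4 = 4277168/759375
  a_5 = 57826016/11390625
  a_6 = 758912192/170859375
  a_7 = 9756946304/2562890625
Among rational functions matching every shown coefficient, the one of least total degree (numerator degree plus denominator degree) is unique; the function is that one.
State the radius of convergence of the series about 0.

No rational of total degree below 3 reproduces all 8 coefficients; solving the [1/2] Pade equations on them gives f(γ) = (9*γ/4 + 19/4)/((γ - 3/2)*(γ - 5/4)), whose expansion matches every shown term.
Denominator factor (γ - 3/2): pole of order 1 at 3/2, modulus 3/2.
Denominator factor (γ - 5/4): pole of order 1 at 5/4, modulus 5/4.
The radius of convergence is the smallest modulus among the singular points: 5/4.

The radius of convergence is 5/4.


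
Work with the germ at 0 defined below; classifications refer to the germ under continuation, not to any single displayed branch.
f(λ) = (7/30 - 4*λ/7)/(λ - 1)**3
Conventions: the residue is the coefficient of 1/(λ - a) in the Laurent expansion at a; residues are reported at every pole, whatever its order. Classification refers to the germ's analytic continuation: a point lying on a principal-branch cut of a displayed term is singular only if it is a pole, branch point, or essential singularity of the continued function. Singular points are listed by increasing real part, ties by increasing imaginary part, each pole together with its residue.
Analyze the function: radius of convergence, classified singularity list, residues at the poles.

Denominator factor (λ - 1)^3: pole of order 3 at 1, modulus 1.
The radius of convergence is the smallest modulus among the singular points: 1.
At the order-3 pole 1 set g(λ) = (λ - (1))^3*f(λ) = 7/30 - 4*λ/7.
Order-3 pole: residue = g''(a)/2; g''(1) = 0, so the residue is 0.

Radius of convergence at 0: 1.
At 1: a pole of order 3; residue 0.


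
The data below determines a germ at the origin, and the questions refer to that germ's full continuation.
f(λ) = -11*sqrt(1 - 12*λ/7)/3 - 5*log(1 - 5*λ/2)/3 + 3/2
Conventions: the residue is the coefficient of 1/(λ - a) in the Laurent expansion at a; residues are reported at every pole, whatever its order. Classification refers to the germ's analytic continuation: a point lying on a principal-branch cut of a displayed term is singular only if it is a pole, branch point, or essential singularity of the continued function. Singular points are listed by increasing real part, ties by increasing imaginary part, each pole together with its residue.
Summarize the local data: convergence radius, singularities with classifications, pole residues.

Radius of convergence at 0: 2/5.
At 2/5: a logarithmic branch point.
At 7/12: an algebraic (square-root) branch point.

Branch term (-11/3)*sqrt(1 - λ/(7/12)): its argument vanishes at λ = 7/12, a square-root branch point, modulus 7/12.
Branch term (-5/3)*log(1 - λ/(2/5)): its argument vanishes at λ = 2/5, a logarithmic branch point, modulus 2/5.
The radius of convergence is the smallest modulus among the singular points: 2/5.
List the singular points by increasing real part (a conjugate pair: the negative imaginary part first).


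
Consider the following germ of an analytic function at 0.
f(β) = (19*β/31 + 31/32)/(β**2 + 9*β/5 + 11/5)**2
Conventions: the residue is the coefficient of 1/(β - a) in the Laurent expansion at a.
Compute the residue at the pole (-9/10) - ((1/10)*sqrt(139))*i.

The residue is ((51725/9583216)*sqrt(139))*i.

The factor β**2 + 9*β/5 + 11/5 splits as (β - a)(β - a') with a = (-9/10) - ((1/10)*sqrt(139))*i, a' = (-9/10) + ((1/10)*sqrt(139))*i. At the order-2 pole a set g(β) = (β - a)^2*f(β) = [19*β/31 + 31/32] / (β - a')^2.
Order-2 pole: residue = g'(a); g'((-9/10) - ((1/10)*sqrt(139))*i) = ((51725/9583216)*sqrt(139))*i, so the residue is ((51725/9583216)*sqrt(139))*i.


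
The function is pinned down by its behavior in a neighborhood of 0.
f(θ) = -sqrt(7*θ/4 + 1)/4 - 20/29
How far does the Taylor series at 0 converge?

Branch term (-1/4)*sqrt(1 - θ/(-4/7)): its argument vanishes at θ = -4/7, a square-root branch point, modulus 4/7.
The radius of convergence is the smallest modulus among the singular points: 4/7.

The radius of convergence is 4/7.


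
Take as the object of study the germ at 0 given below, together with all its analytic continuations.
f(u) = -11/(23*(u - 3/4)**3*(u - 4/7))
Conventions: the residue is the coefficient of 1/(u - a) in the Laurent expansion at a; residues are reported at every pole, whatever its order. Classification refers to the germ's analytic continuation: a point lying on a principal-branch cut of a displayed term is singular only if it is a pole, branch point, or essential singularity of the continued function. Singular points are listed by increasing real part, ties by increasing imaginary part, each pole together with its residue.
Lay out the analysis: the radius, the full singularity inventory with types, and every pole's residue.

Denominator factor (u - 3/4)^3: pole of order 3 at 3/4, modulus 3/4.
Denominator factor (u - 4/7): pole of order 1 at 4/7, modulus 4/7.
The radius of convergence is the smallest modulus among the singular points: 4/7.
At the order-1 pole 4/7 set g(u) = (u - (4/7))*f(u) = -11/(23*(u - 3/4)**3).
Simple pole: residue = g(a) at a = 4/7, which is 241472/2875.
At the order-3 pole 3/4 set g(u) = (u - (3/4))^3*f(u) = -11/(23*(u - 4/7)).
Order-3 pole: residue = g''(a)/2; g''(3/4) = -482944/2875, so the residue is -241472/2875.
List the singular points by increasing real part (a conjugate pair: the negative imaginary part first).

Radius of convergence at 0: 4/7.
At 4/7: a pole of order 1; residue 241472/2875.
At 3/4: a pole of order 3; residue -241472/2875.


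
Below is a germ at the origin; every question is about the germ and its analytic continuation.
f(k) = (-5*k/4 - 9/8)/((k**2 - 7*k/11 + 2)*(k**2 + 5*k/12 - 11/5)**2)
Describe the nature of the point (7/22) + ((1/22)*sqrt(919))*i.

The point is a pole of order 1.

The denominator factor k**2 - 7*k/11 + 2 vanishes at (7/22) + ((1/22)*sqrt(919))*i and appears to the power 1; the numerator there equals (-67/44) - ((5/88)*sqrt(919))*i, nonzero, and no other factor vanishes.
Hence a pole whose order is the multiplicity, 1.


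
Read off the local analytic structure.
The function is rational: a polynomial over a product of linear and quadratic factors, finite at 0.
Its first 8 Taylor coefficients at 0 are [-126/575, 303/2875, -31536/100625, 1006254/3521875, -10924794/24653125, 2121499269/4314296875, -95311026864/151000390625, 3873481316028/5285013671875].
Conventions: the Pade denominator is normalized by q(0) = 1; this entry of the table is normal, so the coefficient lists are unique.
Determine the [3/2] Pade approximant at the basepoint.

Taylor coefficients needed (read off): a_0 = -126/575, a_1 = 303/2875, a_2 = -31536/100625, a_3 = 1006254/3521875, a_4 = -10924794/24653125, a_5 = 2121499269/4314296875.
Write the denominator as Q(u) = 1 + q1*u + q2*u^2. Requiring Q*f - P = O(u^6) with deg P <= 3 kills the coefficients of u^4..u^5 in Q*f:
  u^4: a_4 + q1*a_3 + q2*a_2 = 0, i.e. -10924794/24653125 + (1006254/3521875)*q1 + (-31536/100625)*q2 = 0.
  u^5: a_5 + q1*a_4 + q2*a_3 = 0, i.e. 2121499269/4314296875 + (-10924794/24653125)*q1 + (1006254/3521875)*q2 = 0.
Solving this linear system: q1 = 751953429/1565419765, q2 = -106955275023/109579383550.
The numerator is Q*f truncated at degree 3: P0 = a_0 = -126/575; P1 = a_1 + q1*a_0 = 3380163/25717610425; P2 = a_2 + q1*a_1 + q2*a_0 = -1257420402/25717610425; P3 = a_3 + q1*a_2 + q2*a_1 = 332321283/10287044170.

The Pade approximant has numerator coefficients [-126/575, 3380163/25717610425, -1257420402/25717610425, 332321283/10287044170]; denominator coefficients [1, 751953429/1565419765, -106955275023/109579383550].


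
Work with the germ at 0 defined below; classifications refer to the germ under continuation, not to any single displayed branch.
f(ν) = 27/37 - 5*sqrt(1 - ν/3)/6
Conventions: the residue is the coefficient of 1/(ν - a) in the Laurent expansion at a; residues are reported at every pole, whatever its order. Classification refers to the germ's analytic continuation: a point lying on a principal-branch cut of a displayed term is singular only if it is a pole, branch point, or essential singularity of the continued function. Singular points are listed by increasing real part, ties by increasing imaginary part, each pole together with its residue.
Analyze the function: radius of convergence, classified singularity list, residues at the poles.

Branch term (-5/6)*sqrt(1 - ν/(3)): its argument vanishes at ν = 3, a square-root branch point, modulus 3.
The radius of convergence is the smallest modulus among the singular points: 3.

Radius of convergence at 0: 3.
At 3: an algebraic (square-root) branch point.


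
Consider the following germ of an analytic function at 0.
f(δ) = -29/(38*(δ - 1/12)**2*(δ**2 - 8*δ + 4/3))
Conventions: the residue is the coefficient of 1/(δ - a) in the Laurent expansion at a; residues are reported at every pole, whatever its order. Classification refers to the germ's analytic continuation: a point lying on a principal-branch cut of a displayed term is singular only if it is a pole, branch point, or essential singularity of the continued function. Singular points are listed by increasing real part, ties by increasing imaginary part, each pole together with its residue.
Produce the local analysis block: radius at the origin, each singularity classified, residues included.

Denominator factor (δ**2 - 8*δ + 4/3): discriminant 176/3, real irrational roots 4 + (2/3)*sqrt(33) and 4 - (2/3)*sqrt(33); poles of order 1, moduli 4 + (2/3)*sqrt(33) and 4 - (2/3)*sqrt(33).
Denominator factor (δ - 1/12)^2: pole of order 2 at 1/12, modulus 1/12.
The radius of convergence is the smallest modulus among the singular points: 1/12.
At the order-2 pole 1/12 set g(δ) = (δ - (1/12))^2*f(δ) = -29/(38*(δ**2 - 8*δ + 4/3)).
Order-2 pole: residue = g'(a); g'(1/12) = -2355264/178771, so the residue is -2355264/178771.
The factor δ**2 - 8*δ + 4/3 splits as (δ - a)(δ - a') with a = 4 - (2/3)*sqrt(33), a' = 4 + (2/3)*sqrt(33). At the order-1 pole a set g(δ) = (δ - a)*f(δ) = [-29/(38*(δ - 1/12)**2)] / (δ - a').
Simple pole: residue = g(a) at a = 4 - (2/3)*sqrt(33), which is 1177632/178771 + (2255562/1966481)*sqrt(33).
The factor δ**2 - 8*δ + 4/3 splits as (δ - a)(δ - a') with a = 4 + (2/3)*sqrt(33), a' = 4 - (2/3)*sqrt(33). At the order-1 pole a set g(δ) = (δ - a)*f(δ) = [-29/(38*(δ - 1/12)**2)] / (δ - a').
Simple pole: residue = g(a) at a = 4 + (2/3)*sqrt(33), which is 1177632/178771 - (2255562/1966481)*sqrt(33).
List the singular points by increasing real part (a conjugate pair: the negative imaginary part first).

Radius of convergence at 0: 1/12.
At 1/12: a pole of order 2; residue -2355264/178771.
At 4 - (2/3)*sqrt(33): a pole of order 1; residue 1177632/178771 + (2255562/1966481)*sqrt(33).
At 4 + (2/3)*sqrt(33): a pole of order 1; residue 1177632/178771 - (2255562/1966481)*sqrt(33).


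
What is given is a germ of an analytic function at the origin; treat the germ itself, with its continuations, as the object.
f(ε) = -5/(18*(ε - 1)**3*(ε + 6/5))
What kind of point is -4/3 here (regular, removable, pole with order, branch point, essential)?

The point is a regular point.

Denominator factors: ε + 6/5 = -2/15 at ε = -4/3; ε - 1 = -7/3 at ε = -4/3 — none vanishes.
So the germ continues analytically to -4/3.


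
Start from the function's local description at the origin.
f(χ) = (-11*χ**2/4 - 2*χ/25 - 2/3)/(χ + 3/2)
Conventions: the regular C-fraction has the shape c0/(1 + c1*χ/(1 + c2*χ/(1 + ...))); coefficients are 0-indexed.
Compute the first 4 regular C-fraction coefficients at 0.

Taylor coefficients (expand at 0): a_0 = -4/9, a_1 = 164/675, a_2 = -8081/4050, a_3 = 8081/6075.
c0 = a_0 = -4/9. Peel one level at a time: if S = 1 + c*χ/S' with S'(0) = 1, then c is the χ-coefficient of S and S' = c*χ/(S - 1).
S_1 = c0/f = 1 + (41/75)*χ + (-20953/5000)*χ^2 + ...; c1 = 41/75.
S_2 = c1*χ/(S_1 - 1) = 1 + (62859/8200)*χ + (6666825/107584)*χ^2 + ...; c2 = 62859/8200.
S_3 = c2*χ/(S_2 - 1) = 1 + (-55556875/6872584)*χ + ...; c3 = -55556875/6872584.

The regular C-fraction coefficients are [-4/9, 41/75, 62859/8200, -55556875/6872584].


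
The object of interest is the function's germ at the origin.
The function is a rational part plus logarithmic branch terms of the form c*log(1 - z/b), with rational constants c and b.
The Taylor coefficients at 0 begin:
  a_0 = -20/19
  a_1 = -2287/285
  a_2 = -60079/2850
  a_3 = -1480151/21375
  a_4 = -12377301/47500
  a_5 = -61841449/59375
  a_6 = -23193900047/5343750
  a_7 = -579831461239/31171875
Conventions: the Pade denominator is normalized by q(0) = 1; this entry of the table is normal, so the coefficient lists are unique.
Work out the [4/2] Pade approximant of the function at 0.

Taylor coefficients needed (read off): a_0 = -20/19, a_1 = -2287/285, a_2 = -60079/2850, a_3 = -1480151/21375, a_4 = -12377301/47500, a_5 = -61841449/59375, a_6 = -23193900047/5343750.
Write the denominator as Q(z) = 1 + q1*z + q2*z^2. Requiring Q*f - P = O(z^7) with deg P <= 4 kills the coefficients of z^5..z^6 in Q*f:
  z^5: a_5 + q1*a_4 + q2*a_3 = 0, i.e. -61841449/59375 + (-12377301/47500)*q1 + (-1480151/21375)*q2 = 0.
  z^6: a_6 + q1*a_5 + q2*a_4 = 0, i.e. -23193900047/5343750 + (-61841449/59375)*q1 + (-12377301/47500)*q2 = 0.
Solving this linear system: q1 = -17949912076/2600388405, q2 = 631841178/57786409.
The numerator is Q*f truncated at degree 4: P0 = a_0 = -20/19; P1 = a_1 + q1*a_0 = -37474310629/49407379695; P2 = a_2 + q1*a_1 + q2*a_0 = 71152503227/3120466086; P3 = a_3 + q1*a_2 + q2*a_1 = -17903630975/1560233043; P4 = a_4 + q1*a_3 + q2*a_2 = -244768172875/18722796516.

The Pade approximant has numerator coefficients [-20/19, -37474310629/49407379695, 71152503227/3120466086, -17903630975/1560233043, -244768172875/18722796516]; denominator coefficients [1, -17949912076/2600388405, 631841178/57786409].


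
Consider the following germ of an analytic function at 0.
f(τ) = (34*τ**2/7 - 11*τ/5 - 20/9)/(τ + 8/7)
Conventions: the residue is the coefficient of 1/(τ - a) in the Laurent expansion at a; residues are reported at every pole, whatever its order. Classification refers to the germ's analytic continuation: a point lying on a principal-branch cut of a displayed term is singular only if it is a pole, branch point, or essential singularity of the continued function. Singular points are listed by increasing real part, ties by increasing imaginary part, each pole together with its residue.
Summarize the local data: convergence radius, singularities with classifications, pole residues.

Denominator factor (τ + 8/7): pole of order 1 at -8/7, modulus 8/7.
The radius of convergence is the smallest modulus among the singular points: 8/7.
At the order-1 pole -8/7 set g(τ) = (τ - (-8/7))*f(τ) = 34*τ**2/7 - 11*τ/5 - 20/9.
Simple pole: residue = g(a) at a = -8/7, which is 102428/15435.

Radius of convergence at 0: 8/7.
At -8/7: a pole of order 1; residue 102428/15435.


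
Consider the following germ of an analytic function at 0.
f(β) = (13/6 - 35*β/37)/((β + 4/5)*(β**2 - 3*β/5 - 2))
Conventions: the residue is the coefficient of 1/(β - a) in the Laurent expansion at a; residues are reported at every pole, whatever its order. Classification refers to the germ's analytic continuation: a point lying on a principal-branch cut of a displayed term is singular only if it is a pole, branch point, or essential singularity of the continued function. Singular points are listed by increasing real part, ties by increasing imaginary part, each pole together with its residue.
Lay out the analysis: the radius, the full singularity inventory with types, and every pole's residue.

Denominator factor (β + 4/5): pole of order 1 at -4/5, modulus 4/5.
Denominator factor (β**2 - 3*β/5 - 2): discriminant 209/25, real irrational roots 3/10 + (1/10)*sqrt(209) and 3/10 - (1/10)*sqrt(209); poles of order 1, moduli 3/10 + (1/10)*sqrt(209) and -3/10 + (1/10)*sqrt(209).
The radius of convergence is the smallest modulus among the singular points: 4/5.
The factor β**2 - 3*β/5 - 2 splits as (β - a)(β - a') with a = 3/10 - (1/10)*sqrt(209), a' = 3/10 + (1/10)*sqrt(209). At the order-1 pole a set g(β) = (β - a)*f(β) = [(13/6 - 35*β/37)/(β + 4/5)] / (β - a').
Simple pole: residue = g(a) at a = 3/10 - (1/10)*sqrt(209), which is 1475/888 + (1075/9768)*sqrt(209).
At the order-1 pole -4/5 set g(β) = (β - (-4/5))*f(β) = (13/6 - 35*β/37)/(β**2 - 3*β/5 - 2).
Simple pole: residue = g(a) at a = -4/5, which is -1475/444.
The factor β**2 - 3*β/5 - 2 splits as (β - a)(β - a') with a = 3/10 + (1/10)*sqrt(209), a' = 3/10 - (1/10)*sqrt(209). At the order-1 pole a set g(β) = (β - a)*f(β) = [(13/6 - 35*β/37)/(β + 4/5)] / (β - a').
Simple pole: residue = g(a) at a = 3/10 + (1/10)*sqrt(209), which is 1475/888 - (1075/9768)*sqrt(209).
List the singular points by increasing real part (a conjugate pair: the negative imaginary part first).

Radius of convergence at 0: 4/5.
At 3/10 - (1/10)*sqrt(209): a pole of order 1; residue 1475/888 + (1075/9768)*sqrt(209).
At -4/5: a pole of order 1; residue -1475/444.
At 3/10 + (1/10)*sqrt(209): a pole of order 1; residue 1475/888 - (1075/9768)*sqrt(209).


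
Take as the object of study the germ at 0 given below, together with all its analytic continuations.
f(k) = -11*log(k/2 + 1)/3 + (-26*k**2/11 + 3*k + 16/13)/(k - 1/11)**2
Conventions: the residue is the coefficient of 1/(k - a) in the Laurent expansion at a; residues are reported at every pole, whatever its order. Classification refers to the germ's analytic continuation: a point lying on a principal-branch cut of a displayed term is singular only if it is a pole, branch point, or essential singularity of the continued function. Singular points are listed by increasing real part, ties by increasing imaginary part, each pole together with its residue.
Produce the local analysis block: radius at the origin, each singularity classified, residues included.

Radius of convergence at 0: 1/11.
At -2: a logarithmic branch point.
At 1/11: a pole of order 2; residue 311/121.

Denominator factor (k - 1/11)^2: pole of order 2 at 1/11, modulus 1/11.
Branch term (-11/3)*log(1 - k/(-2)): its argument vanishes at k = -2, a logarithmic branch point, modulus 2.
The radius of convergence is the smallest modulus among the singular points: 1/11.
The branch term is analytic at 1/11 and contributes nothing to the residue; only the rational part matters.
At the order-2 pole 1/11 set g(k) = (k - (1/11))^2*(rational part) = -26*k**2/11 + 3*k + 16/13.
Order-2 pole: residue = g'(a); g'(1/11) = 311/121, so the residue is 311/121.
List the singular points by increasing real part (a conjugate pair: the negative imaginary part first).


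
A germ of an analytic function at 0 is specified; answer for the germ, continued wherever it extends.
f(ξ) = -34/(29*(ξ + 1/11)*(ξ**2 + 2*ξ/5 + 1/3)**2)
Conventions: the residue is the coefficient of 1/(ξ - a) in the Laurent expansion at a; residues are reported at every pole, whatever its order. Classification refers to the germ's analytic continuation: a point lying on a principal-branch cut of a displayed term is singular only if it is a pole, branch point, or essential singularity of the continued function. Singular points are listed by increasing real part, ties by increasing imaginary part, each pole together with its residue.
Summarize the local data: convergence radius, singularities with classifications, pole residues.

Denominator factor (ξ + 1/11): pole of order 1 at -1/11, modulus 1/11.
Denominator factor (ξ**2 + 2*ξ/5 + 1/3)^2: discriminant -88/75, complex-conjugate roots (-1/5) + ((1/15)*sqrt(66))*i and (-1/5) - ((1/15)*sqrt(66))*i; poles of order 2, moduli (1/3)*sqrt(3) and (1/3)*sqrt(3).
The radius of convergence is the smallest modulus among the singular points: 1/11.
The factor ξ**2 + 2*ξ/5 + 1/3 splits as (ξ - a)(ξ - a') with a = (-1/5) - ((1/15)*sqrt(66))*i, a' = (-1/5) + ((1/15)*sqrt(66))*i. At the order-2 pole a set g(ξ) = (ξ - a)^2*f(ξ) = [-34/(29*(ξ + 1/11))] / (ξ - a')^2.
Order-2 pole: residue = g'(a); g'((-1/5) - ((1/15)*sqrt(66))*i) = (56001825/8900564) + ((46439325/195812408)*sqrt(66))*i, so the residue is (56001825/8900564) + ((46439325/195812408)*sqrt(66))*i.
The factor ξ**2 + 2*ξ/5 + 1/3 splits as (ξ - a)(ξ - a') with a = (-1/5) + ((1/15)*sqrt(66))*i, a' = (-1/5) - ((1/15)*sqrt(66))*i. At the order-2 pole a set g(ξ) = (ξ - a)^2*f(ξ) = [-34/(29*(ξ + 1/11))] / (ξ - a')^2.
Order-2 pole: residue = g'(a); g'((-1/5) + ((1/15)*sqrt(66))*i) = (56001825/8900564) - ((46439325/195812408)*sqrt(66))*i, so the residue is (56001825/8900564) - ((46439325/195812408)*sqrt(66))*i.
At the order-1 pole -1/11 set g(ξ) = (ξ - (-1/11))*f(ξ) = -34/(29*(ξ**2 + 2*ξ/5 + 1/3)**2).
Simple pole: residue = g(a) at a = -1/11, which is -56001825/4450282.
List the singular points by increasing real part (a conjugate pair: the negative imaginary part first).

Radius of convergence at 0: 1/11.
At (-1/5) - ((1/15)*sqrt(66))*i: a pole of order 2; residue (56001825/8900564) + ((46439325/195812408)*sqrt(66))*i.
At (-1/5) + ((1/15)*sqrt(66))*i: a pole of order 2; residue (56001825/8900564) - ((46439325/195812408)*sqrt(66))*i.
At -1/11: a pole of order 1; residue -56001825/4450282.


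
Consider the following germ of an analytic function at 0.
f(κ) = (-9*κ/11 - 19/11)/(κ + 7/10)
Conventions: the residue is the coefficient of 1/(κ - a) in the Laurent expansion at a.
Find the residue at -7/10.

At the order-1 pole -7/10 set g(κ) = (κ - (-7/10))*f(κ) = -9*κ/11 - 19/11.
Simple pole: residue = g(a) at a = -7/10, which is -127/110.

The residue is -127/110.


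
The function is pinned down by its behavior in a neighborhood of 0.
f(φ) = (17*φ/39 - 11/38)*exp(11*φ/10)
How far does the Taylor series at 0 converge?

The radius of convergence is infinite.

The factor exp(11*φ/10) is entire and contributes no finite singular point.
The polynomial part has no poles.
No finite singular points: the Taylor series at 0 converges everywhere.


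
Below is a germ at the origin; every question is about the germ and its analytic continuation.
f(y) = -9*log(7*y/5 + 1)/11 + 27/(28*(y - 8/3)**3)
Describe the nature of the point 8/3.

The point is a pole of order 3.

The denominator factor y - 8/3 vanishes at 8/3 and appears to the power 3; the numerator there equals 27/28, nonzero, and no other factor vanishes.
The branch terms are analytic at this point.
Hence a pole whose order is the multiplicity, 3.


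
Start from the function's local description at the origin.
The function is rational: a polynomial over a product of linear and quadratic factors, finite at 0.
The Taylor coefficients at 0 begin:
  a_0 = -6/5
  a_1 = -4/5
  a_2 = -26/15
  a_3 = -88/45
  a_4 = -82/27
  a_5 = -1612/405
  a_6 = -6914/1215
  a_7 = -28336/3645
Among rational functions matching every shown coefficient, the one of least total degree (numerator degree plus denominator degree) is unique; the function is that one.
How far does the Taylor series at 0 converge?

No rational of total degree below 2 reproduces all 8 coefficients; solving the [0/2] Pade equations on them gives f(χ) = 6/(5*(χ**2 + 2*χ/3 - 1)), whose expansion matches every shown term.
Denominator factor (χ**2 + 2*χ/3 - 1): discriminant 40/9, real irrational roots -1/3 + (1/3)*sqrt(10) and -1/3 - (1/3)*sqrt(10); poles of order 1, moduli -1/3 + (1/3)*sqrt(10) and 1/3 + (1/3)*sqrt(10).
The radius of convergence is the smallest modulus among the singular points: -1/3 + (1/3)*sqrt(10).

The radius of convergence is -1/3 + (1/3)*sqrt(10).


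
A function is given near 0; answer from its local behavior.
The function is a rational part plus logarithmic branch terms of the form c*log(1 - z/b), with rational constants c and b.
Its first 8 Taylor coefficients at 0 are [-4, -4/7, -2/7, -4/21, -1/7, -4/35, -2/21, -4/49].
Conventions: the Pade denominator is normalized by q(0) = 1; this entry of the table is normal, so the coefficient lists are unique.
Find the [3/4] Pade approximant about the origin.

The Pade approximant has numerator coefficients [-4, 226/35, -727/245, 1268/3675]; denominator coefficients [1, -123/70, 129/140, -7/50, 3/1400].

Taylor coefficients needed (read off): a_0 = -4, a_1 = -4/7, a_2 = -2/7, a_3 = -4/21, a_4 = -1/7, a_5 = -4/35, a_6 = -2/21, a_7 = -4/49.
Write the denominator as Q(z) = 1 + q1*z + q2*z^2 + q3*z^3 + q4*z^4. Requiring Q*f - P = O(z^8) with deg P <= 3 kills the coefficients of z^4..z^7 in Q*f:
  z^4: a_4 + q1*a_3 + q2*a_2 + q3*a_1 + q4*a_0 = 0, i.e. -1/7 + (-4/21)*q1 + (-2/7)*q2 + (-4/7)*q3 + (-4)*q4 = 0.
  z^5: a_5 + q1*a_4 + q2*a_3 + q3*a_2 + q4*a_1 = 0, i.e. -4/35 + (-1/7)*q1 + (-4/21)*q2 + (-2/7)*q3 + (-4/7)*q4 = 0.
  z^6: a_6 + q1*a_5 + q2*a_4 + q3*a_3 + q4*a_2 = 0, i.e. -2/21 + (-4/35)*q1 + (-1/7)*q2 + (-4/21)*q3 + (-2/7)*q4 = 0.
  z^7: a_7 + q1*a_6 + q2*a_5 + q3*a_4 + q4*a_3 = 0, i.e. -4/49 + (-2/21)*q1 + (-4/35)*q2 + (-1/7)*q3 + (-4/21)*q4 = 0.
Solving this linear system: q1 = -123/70, q2 = 129/140, q3 = -7/50, q4 = 3/1400.
The numerator is Q*f truncated at degree 3: P0 = a_0 = -4; P1 = a_1 + q1*a_0 = 226/35; P2 = a_2 + q1*a_1 + q2*a_0 = -727/245; P3 = a_3 + q1*a_2 + q2*a_1 + q3*a_0 = 1268/3675.


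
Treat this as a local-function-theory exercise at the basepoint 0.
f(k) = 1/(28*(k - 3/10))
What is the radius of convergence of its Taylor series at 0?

The radius of convergence is 3/10.

Denominator factor (k - 3/10): pole of order 1 at 3/10, modulus 3/10.
The radius of convergence is the smallest modulus among the singular points: 3/10.


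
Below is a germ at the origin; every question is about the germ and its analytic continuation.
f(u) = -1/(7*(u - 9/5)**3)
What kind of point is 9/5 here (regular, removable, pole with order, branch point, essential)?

The denominator factor u - 9/5 vanishes at 9/5 and appears to the power 3; the numerator there equals -1/7, nonzero, and no other factor vanishes.
Hence a pole whose order is the multiplicity, 3.

The point is a pole of order 3.
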